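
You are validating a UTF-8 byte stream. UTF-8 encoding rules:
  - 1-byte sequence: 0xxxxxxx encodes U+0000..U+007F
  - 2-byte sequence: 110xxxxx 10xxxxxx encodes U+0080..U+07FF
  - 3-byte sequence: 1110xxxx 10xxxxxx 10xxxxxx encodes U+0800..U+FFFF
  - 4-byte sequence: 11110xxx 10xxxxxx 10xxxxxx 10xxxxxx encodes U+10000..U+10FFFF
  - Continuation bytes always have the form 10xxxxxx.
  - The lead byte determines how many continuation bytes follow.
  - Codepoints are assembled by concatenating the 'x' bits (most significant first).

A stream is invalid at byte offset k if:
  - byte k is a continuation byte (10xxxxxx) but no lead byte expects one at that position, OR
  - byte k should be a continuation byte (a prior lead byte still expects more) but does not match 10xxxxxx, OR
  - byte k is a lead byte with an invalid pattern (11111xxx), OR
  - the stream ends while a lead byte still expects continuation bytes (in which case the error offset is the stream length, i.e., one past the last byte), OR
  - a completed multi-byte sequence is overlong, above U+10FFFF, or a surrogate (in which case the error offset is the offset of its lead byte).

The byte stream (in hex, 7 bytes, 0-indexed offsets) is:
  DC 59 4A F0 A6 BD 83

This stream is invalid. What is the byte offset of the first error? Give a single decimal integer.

Answer: 1

Derivation:
Byte[0]=DC: 2-byte lead, need 1 cont bytes. acc=0x1C
Byte[1]=59: expected 10xxxxxx continuation. INVALID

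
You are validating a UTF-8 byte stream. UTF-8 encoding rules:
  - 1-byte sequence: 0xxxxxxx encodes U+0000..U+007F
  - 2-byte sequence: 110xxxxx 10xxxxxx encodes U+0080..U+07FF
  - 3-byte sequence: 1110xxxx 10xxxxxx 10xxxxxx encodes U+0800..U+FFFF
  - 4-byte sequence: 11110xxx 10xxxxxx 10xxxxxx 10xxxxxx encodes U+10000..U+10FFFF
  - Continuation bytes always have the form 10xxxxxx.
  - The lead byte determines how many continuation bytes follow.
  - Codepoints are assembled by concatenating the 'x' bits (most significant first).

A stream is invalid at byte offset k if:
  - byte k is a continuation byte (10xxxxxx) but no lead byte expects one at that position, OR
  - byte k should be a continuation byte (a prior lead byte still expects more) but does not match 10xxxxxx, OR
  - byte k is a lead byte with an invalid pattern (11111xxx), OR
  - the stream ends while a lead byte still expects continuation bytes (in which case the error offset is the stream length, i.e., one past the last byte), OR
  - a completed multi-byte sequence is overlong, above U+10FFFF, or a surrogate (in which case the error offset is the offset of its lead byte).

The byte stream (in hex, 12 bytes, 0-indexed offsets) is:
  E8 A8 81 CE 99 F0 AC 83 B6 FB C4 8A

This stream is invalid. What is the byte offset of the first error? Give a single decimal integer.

Byte[0]=E8: 3-byte lead, need 2 cont bytes. acc=0x8
Byte[1]=A8: continuation. acc=(acc<<6)|0x28=0x228
Byte[2]=81: continuation. acc=(acc<<6)|0x01=0x8A01
Completed: cp=U+8A01 (starts at byte 0)
Byte[3]=CE: 2-byte lead, need 1 cont bytes. acc=0xE
Byte[4]=99: continuation. acc=(acc<<6)|0x19=0x399
Completed: cp=U+0399 (starts at byte 3)
Byte[5]=F0: 4-byte lead, need 3 cont bytes. acc=0x0
Byte[6]=AC: continuation. acc=(acc<<6)|0x2C=0x2C
Byte[7]=83: continuation. acc=(acc<<6)|0x03=0xB03
Byte[8]=B6: continuation. acc=(acc<<6)|0x36=0x2C0F6
Completed: cp=U+2C0F6 (starts at byte 5)
Byte[9]=FB: INVALID lead byte (not 0xxx/110x/1110/11110)

Answer: 9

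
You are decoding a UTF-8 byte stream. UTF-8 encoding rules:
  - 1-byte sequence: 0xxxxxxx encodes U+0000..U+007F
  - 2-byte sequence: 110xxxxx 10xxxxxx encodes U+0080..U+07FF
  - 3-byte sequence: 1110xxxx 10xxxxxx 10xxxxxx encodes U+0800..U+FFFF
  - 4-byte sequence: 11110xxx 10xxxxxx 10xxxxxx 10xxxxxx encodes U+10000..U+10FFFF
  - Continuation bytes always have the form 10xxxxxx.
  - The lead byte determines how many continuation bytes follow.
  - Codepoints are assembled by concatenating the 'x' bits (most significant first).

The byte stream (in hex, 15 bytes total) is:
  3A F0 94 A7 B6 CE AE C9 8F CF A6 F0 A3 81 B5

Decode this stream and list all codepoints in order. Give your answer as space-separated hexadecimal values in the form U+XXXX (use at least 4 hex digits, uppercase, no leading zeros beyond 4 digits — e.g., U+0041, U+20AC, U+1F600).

Byte[0]=3A: 1-byte ASCII. cp=U+003A
Byte[1]=F0: 4-byte lead, need 3 cont bytes. acc=0x0
Byte[2]=94: continuation. acc=(acc<<6)|0x14=0x14
Byte[3]=A7: continuation. acc=(acc<<6)|0x27=0x527
Byte[4]=B6: continuation. acc=(acc<<6)|0x36=0x149F6
Completed: cp=U+149F6 (starts at byte 1)
Byte[5]=CE: 2-byte lead, need 1 cont bytes. acc=0xE
Byte[6]=AE: continuation. acc=(acc<<6)|0x2E=0x3AE
Completed: cp=U+03AE (starts at byte 5)
Byte[7]=C9: 2-byte lead, need 1 cont bytes. acc=0x9
Byte[8]=8F: continuation. acc=(acc<<6)|0x0F=0x24F
Completed: cp=U+024F (starts at byte 7)
Byte[9]=CF: 2-byte lead, need 1 cont bytes. acc=0xF
Byte[10]=A6: continuation. acc=(acc<<6)|0x26=0x3E6
Completed: cp=U+03E6 (starts at byte 9)
Byte[11]=F0: 4-byte lead, need 3 cont bytes. acc=0x0
Byte[12]=A3: continuation. acc=(acc<<6)|0x23=0x23
Byte[13]=81: continuation. acc=(acc<<6)|0x01=0x8C1
Byte[14]=B5: continuation. acc=(acc<<6)|0x35=0x23075
Completed: cp=U+23075 (starts at byte 11)

Answer: U+003A U+149F6 U+03AE U+024F U+03E6 U+23075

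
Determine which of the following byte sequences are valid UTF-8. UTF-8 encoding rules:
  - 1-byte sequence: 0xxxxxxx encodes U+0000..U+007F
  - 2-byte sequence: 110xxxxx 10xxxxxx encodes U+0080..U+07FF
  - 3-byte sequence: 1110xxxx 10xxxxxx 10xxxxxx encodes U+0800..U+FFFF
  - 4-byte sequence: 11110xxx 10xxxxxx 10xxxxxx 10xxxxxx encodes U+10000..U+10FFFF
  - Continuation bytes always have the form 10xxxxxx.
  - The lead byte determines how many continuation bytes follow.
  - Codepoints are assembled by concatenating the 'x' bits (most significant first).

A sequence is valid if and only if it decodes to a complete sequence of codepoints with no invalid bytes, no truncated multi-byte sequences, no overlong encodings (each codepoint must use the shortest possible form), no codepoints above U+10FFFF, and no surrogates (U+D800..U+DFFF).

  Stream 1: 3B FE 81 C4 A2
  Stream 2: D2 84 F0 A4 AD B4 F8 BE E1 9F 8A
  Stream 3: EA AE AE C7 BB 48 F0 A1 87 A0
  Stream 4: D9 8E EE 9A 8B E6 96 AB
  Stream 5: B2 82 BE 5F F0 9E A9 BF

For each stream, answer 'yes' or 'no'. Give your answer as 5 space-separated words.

Stream 1: error at byte offset 1. INVALID
Stream 2: error at byte offset 6. INVALID
Stream 3: decodes cleanly. VALID
Stream 4: decodes cleanly. VALID
Stream 5: error at byte offset 0. INVALID

Answer: no no yes yes no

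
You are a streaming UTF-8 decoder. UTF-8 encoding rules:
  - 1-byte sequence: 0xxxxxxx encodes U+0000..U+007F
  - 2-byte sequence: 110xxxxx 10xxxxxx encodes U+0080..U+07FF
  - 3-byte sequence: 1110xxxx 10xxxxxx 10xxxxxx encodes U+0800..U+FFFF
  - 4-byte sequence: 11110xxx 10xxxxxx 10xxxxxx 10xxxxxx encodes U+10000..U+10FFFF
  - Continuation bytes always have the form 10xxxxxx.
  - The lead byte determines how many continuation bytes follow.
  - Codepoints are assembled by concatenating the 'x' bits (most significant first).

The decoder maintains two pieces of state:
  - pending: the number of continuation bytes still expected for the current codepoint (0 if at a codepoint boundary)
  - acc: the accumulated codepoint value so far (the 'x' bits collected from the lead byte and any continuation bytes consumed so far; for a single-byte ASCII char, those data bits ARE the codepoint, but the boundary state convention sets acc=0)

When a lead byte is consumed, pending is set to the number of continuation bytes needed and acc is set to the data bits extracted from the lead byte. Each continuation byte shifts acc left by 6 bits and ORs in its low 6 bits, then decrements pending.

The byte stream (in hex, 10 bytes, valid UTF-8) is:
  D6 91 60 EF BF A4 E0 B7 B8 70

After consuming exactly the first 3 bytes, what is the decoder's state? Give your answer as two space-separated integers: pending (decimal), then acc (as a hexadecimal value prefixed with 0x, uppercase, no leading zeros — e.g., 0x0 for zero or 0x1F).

Answer: 0 0x0

Derivation:
Byte[0]=D6: 2-byte lead. pending=1, acc=0x16
Byte[1]=91: continuation. acc=(acc<<6)|0x11=0x591, pending=0
Byte[2]=60: 1-byte. pending=0, acc=0x0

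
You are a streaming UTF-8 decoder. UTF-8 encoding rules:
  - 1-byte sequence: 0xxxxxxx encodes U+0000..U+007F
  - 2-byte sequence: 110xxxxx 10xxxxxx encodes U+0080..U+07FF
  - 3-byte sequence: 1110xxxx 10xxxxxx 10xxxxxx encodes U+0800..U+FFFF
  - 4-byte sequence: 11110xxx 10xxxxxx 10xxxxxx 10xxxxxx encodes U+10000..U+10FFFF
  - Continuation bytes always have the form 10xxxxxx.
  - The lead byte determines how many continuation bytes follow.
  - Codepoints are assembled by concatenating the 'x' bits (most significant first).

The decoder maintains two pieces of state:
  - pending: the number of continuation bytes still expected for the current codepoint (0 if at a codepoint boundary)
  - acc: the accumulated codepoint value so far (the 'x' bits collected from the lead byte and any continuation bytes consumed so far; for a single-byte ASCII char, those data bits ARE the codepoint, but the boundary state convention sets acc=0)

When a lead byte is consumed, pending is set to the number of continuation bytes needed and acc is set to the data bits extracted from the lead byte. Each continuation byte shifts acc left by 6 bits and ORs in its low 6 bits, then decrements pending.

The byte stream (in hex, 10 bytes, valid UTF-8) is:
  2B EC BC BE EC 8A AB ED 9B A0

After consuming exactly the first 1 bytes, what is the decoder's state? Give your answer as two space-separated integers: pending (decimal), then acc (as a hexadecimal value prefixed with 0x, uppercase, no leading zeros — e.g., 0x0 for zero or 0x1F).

Answer: 0 0x0

Derivation:
Byte[0]=2B: 1-byte. pending=0, acc=0x0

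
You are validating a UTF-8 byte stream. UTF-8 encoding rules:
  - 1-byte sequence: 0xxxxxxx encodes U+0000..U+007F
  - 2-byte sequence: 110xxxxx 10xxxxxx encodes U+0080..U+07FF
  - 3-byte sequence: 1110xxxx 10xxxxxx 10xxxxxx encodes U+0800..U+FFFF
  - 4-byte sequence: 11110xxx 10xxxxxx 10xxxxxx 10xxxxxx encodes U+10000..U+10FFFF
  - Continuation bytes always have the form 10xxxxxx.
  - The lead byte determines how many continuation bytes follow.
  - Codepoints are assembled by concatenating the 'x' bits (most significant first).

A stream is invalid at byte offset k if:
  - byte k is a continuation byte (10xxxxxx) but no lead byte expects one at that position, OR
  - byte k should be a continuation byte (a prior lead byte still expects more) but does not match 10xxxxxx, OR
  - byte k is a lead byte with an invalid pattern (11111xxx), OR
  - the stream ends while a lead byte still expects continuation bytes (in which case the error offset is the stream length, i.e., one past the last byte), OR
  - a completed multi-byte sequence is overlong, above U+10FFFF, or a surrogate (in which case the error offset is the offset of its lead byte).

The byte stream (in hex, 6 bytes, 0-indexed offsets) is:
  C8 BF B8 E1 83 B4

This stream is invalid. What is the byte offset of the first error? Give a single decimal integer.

Answer: 2

Derivation:
Byte[0]=C8: 2-byte lead, need 1 cont bytes. acc=0x8
Byte[1]=BF: continuation. acc=(acc<<6)|0x3F=0x23F
Completed: cp=U+023F (starts at byte 0)
Byte[2]=B8: INVALID lead byte (not 0xxx/110x/1110/11110)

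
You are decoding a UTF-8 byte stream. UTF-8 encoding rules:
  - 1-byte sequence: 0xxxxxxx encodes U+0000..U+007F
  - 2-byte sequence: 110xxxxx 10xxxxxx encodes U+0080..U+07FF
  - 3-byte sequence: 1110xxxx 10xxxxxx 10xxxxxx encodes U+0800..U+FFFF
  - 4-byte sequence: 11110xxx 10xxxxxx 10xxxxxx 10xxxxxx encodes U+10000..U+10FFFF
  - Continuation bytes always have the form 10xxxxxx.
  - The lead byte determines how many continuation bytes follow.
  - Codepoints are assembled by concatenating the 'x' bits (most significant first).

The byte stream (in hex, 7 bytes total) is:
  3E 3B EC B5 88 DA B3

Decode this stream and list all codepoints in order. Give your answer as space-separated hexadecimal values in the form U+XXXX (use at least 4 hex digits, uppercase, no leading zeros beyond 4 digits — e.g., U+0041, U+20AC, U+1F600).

Byte[0]=3E: 1-byte ASCII. cp=U+003E
Byte[1]=3B: 1-byte ASCII. cp=U+003B
Byte[2]=EC: 3-byte lead, need 2 cont bytes. acc=0xC
Byte[3]=B5: continuation. acc=(acc<<6)|0x35=0x335
Byte[4]=88: continuation. acc=(acc<<6)|0x08=0xCD48
Completed: cp=U+CD48 (starts at byte 2)
Byte[5]=DA: 2-byte lead, need 1 cont bytes. acc=0x1A
Byte[6]=B3: continuation. acc=(acc<<6)|0x33=0x6B3
Completed: cp=U+06B3 (starts at byte 5)

Answer: U+003E U+003B U+CD48 U+06B3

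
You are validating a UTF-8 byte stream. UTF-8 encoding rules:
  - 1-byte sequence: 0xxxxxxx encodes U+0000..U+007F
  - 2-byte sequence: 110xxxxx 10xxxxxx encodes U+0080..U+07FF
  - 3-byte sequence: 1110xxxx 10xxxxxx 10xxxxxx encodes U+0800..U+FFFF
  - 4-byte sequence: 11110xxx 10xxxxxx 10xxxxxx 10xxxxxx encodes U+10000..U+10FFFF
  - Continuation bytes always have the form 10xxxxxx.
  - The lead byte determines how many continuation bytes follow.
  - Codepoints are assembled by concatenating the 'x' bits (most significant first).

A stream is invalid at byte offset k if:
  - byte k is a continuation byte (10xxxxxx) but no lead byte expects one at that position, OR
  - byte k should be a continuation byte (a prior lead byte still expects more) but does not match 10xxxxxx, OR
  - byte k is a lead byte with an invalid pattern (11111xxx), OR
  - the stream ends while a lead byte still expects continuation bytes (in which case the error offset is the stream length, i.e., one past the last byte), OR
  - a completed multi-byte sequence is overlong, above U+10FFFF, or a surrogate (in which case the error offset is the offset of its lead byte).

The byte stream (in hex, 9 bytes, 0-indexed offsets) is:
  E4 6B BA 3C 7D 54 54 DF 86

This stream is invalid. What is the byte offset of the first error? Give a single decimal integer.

Byte[0]=E4: 3-byte lead, need 2 cont bytes. acc=0x4
Byte[1]=6B: expected 10xxxxxx continuation. INVALID

Answer: 1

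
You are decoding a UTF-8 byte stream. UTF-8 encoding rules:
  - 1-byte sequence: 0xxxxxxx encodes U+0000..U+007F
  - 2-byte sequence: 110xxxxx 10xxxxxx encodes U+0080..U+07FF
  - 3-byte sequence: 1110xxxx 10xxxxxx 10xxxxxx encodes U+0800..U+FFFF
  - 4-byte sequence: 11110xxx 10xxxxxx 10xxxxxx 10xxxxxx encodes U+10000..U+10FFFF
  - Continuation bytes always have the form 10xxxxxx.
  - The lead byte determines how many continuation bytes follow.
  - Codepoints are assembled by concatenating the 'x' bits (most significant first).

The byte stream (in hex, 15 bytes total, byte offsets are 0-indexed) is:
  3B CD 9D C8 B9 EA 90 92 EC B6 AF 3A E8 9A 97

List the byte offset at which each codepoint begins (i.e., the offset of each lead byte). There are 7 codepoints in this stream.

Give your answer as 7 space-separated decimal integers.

Answer: 0 1 3 5 8 11 12

Derivation:
Byte[0]=3B: 1-byte ASCII. cp=U+003B
Byte[1]=CD: 2-byte lead, need 1 cont bytes. acc=0xD
Byte[2]=9D: continuation. acc=(acc<<6)|0x1D=0x35D
Completed: cp=U+035D (starts at byte 1)
Byte[3]=C8: 2-byte lead, need 1 cont bytes. acc=0x8
Byte[4]=B9: continuation. acc=(acc<<6)|0x39=0x239
Completed: cp=U+0239 (starts at byte 3)
Byte[5]=EA: 3-byte lead, need 2 cont bytes. acc=0xA
Byte[6]=90: continuation. acc=(acc<<6)|0x10=0x290
Byte[7]=92: continuation. acc=(acc<<6)|0x12=0xA412
Completed: cp=U+A412 (starts at byte 5)
Byte[8]=EC: 3-byte lead, need 2 cont bytes. acc=0xC
Byte[9]=B6: continuation. acc=(acc<<6)|0x36=0x336
Byte[10]=AF: continuation. acc=(acc<<6)|0x2F=0xCDAF
Completed: cp=U+CDAF (starts at byte 8)
Byte[11]=3A: 1-byte ASCII. cp=U+003A
Byte[12]=E8: 3-byte lead, need 2 cont bytes. acc=0x8
Byte[13]=9A: continuation. acc=(acc<<6)|0x1A=0x21A
Byte[14]=97: continuation. acc=(acc<<6)|0x17=0x8697
Completed: cp=U+8697 (starts at byte 12)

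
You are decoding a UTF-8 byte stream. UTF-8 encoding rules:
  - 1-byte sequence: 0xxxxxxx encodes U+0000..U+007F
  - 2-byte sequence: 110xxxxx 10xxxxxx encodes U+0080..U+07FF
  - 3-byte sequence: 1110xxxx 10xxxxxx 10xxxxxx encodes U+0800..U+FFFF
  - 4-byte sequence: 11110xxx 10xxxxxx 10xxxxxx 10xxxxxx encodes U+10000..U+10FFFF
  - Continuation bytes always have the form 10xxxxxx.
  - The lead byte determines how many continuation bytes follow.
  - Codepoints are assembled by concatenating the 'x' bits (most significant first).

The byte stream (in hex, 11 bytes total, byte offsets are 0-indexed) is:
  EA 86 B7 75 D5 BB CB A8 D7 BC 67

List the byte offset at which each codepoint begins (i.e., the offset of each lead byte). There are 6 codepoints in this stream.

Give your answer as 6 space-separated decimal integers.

Byte[0]=EA: 3-byte lead, need 2 cont bytes. acc=0xA
Byte[1]=86: continuation. acc=(acc<<6)|0x06=0x286
Byte[2]=B7: continuation. acc=(acc<<6)|0x37=0xA1B7
Completed: cp=U+A1B7 (starts at byte 0)
Byte[3]=75: 1-byte ASCII. cp=U+0075
Byte[4]=D5: 2-byte lead, need 1 cont bytes. acc=0x15
Byte[5]=BB: continuation. acc=(acc<<6)|0x3B=0x57B
Completed: cp=U+057B (starts at byte 4)
Byte[6]=CB: 2-byte lead, need 1 cont bytes. acc=0xB
Byte[7]=A8: continuation. acc=(acc<<6)|0x28=0x2E8
Completed: cp=U+02E8 (starts at byte 6)
Byte[8]=D7: 2-byte lead, need 1 cont bytes. acc=0x17
Byte[9]=BC: continuation. acc=(acc<<6)|0x3C=0x5FC
Completed: cp=U+05FC (starts at byte 8)
Byte[10]=67: 1-byte ASCII. cp=U+0067

Answer: 0 3 4 6 8 10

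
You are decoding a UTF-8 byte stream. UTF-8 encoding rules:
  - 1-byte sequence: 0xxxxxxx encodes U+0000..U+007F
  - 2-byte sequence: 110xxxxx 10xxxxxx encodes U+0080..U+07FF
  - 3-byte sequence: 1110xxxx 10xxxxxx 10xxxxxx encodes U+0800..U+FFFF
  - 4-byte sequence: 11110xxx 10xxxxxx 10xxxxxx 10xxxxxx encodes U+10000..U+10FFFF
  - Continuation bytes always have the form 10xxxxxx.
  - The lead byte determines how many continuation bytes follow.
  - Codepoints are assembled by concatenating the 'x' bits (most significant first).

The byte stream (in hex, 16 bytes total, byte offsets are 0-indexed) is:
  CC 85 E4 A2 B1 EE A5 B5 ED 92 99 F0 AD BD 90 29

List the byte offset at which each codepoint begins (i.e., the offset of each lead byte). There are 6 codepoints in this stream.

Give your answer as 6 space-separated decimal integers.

Answer: 0 2 5 8 11 15

Derivation:
Byte[0]=CC: 2-byte lead, need 1 cont bytes. acc=0xC
Byte[1]=85: continuation. acc=(acc<<6)|0x05=0x305
Completed: cp=U+0305 (starts at byte 0)
Byte[2]=E4: 3-byte lead, need 2 cont bytes. acc=0x4
Byte[3]=A2: continuation. acc=(acc<<6)|0x22=0x122
Byte[4]=B1: continuation. acc=(acc<<6)|0x31=0x48B1
Completed: cp=U+48B1 (starts at byte 2)
Byte[5]=EE: 3-byte lead, need 2 cont bytes. acc=0xE
Byte[6]=A5: continuation. acc=(acc<<6)|0x25=0x3A5
Byte[7]=B5: continuation. acc=(acc<<6)|0x35=0xE975
Completed: cp=U+E975 (starts at byte 5)
Byte[8]=ED: 3-byte lead, need 2 cont bytes. acc=0xD
Byte[9]=92: continuation. acc=(acc<<6)|0x12=0x352
Byte[10]=99: continuation. acc=(acc<<6)|0x19=0xD499
Completed: cp=U+D499 (starts at byte 8)
Byte[11]=F0: 4-byte lead, need 3 cont bytes. acc=0x0
Byte[12]=AD: continuation. acc=(acc<<6)|0x2D=0x2D
Byte[13]=BD: continuation. acc=(acc<<6)|0x3D=0xB7D
Byte[14]=90: continuation. acc=(acc<<6)|0x10=0x2DF50
Completed: cp=U+2DF50 (starts at byte 11)
Byte[15]=29: 1-byte ASCII. cp=U+0029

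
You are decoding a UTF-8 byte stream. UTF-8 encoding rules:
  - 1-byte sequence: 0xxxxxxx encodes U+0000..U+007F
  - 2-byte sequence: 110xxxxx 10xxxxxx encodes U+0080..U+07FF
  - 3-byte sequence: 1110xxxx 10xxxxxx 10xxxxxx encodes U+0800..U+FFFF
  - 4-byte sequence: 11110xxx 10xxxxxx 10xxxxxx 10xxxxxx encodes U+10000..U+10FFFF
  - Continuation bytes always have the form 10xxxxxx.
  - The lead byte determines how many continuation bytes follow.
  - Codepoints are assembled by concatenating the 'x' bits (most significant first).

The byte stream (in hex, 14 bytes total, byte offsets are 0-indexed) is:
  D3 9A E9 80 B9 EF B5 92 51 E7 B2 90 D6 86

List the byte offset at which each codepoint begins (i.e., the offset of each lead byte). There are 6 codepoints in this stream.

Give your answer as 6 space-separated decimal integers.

Answer: 0 2 5 8 9 12

Derivation:
Byte[0]=D3: 2-byte lead, need 1 cont bytes. acc=0x13
Byte[1]=9A: continuation. acc=(acc<<6)|0x1A=0x4DA
Completed: cp=U+04DA (starts at byte 0)
Byte[2]=E9: 3-byte lead, need 2 cont bytes. acc=0x9
Byte[3]=80: continuation. acc=(acc<<6)|0x00=0x240
Byte[4]=B9: continuation. acc=(acc<<6)|0x39=0x9039
Completed: cp=U+9039 (starts at byte 2)
Byte[5]=EF: 3-byte lead, need 2 cont bytes. acc=0xF
Byte[6]=B5: continuation. acc=(acc<<6)|0x35=0x3F5
Byte[7]=92: continuation. acc=(acc<<6)|0x12=0xFD52
Completed: cp=U+FD52 (starts at byte 5)
Byte[8]=51: 1-byte ASCII. cp=U+0051
Byte[9]=E7: 3-byte lead, need 2 cont bytes. acc=0x7
Byte[10]=B2: continuation. acc=(acc<<6)|0x32=0x1F2
Byte[11]=90: continuation. acc=(acc<<6)|0x10=0x7C90
Completed: cp=U+7C90 (starts at byte 9)
Byte[12]=D6: 2-byte lead, need 1 cont bytes. acc=0x16
Byte[13]=86: continuation. acc=(acc<<6)|0x06=0x586
Completed: cp=U+0586 (starts at byte 12)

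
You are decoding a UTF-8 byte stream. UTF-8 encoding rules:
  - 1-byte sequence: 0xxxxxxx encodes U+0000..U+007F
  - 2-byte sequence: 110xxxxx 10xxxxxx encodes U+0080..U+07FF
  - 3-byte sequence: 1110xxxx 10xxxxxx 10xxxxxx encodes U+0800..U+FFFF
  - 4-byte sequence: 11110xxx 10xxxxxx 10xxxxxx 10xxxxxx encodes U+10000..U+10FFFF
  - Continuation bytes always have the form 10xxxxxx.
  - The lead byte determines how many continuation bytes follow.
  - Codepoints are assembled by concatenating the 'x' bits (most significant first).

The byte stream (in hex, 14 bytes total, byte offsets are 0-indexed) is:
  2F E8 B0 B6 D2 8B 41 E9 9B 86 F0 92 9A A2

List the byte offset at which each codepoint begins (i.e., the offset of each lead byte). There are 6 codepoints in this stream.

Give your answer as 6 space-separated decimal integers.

Answer: 0 1 4 6 7 10

Derivation:
Byte[0]=2F: 1-byte ASCII. cp=U+002F
Byte[1]=E8: 3-byte lead, need 2 cont bytes. acc=0x8
Byte[2]=B0: continuation. acc=(acc<<6)|0x30=0x230
Byte[3]=B6: continuation. acc=(acc<<6)|0x36=0x8C36
Completed: cp=U+8C36 (starts at byte 1)
Byte[4]=D2: 2-byte lead, need 1 cont bytes. acc=0x12
Byte[5]=8B: continuation. acc=(acc<<6)|0x0B=0x48B
Completed: cp=U+048B (starts at byte 4)
Byte[6]=41: 1-byte ASCII. cp=U+0041
Byte[7]=E9: 3-byte lead, need 2 cont bytes. acc=0x9
Byte[8]=9B: continuation. acc=(acc<<6)|0x1B=0x25B
Byte[9]=86: continuation. acc=(acc<<6)|0x06=0x96C6
Completed: cp=U+96C6 (starts at byte 7)
Byte[10]=F0: 4-byte lead, need 3 cont bytes. acc=0x0
Byte[11]=92: continuation. acc=(acc<<6)|0x12=0x12
Byte[12]=9A: continuation. acc=(acc<<6)|0x1A=0x49A
Byte[13]=A2: continuation. acc=(acc<<6)|0x22=0x126A2
Completed: cp=U+126A2 (starts at byte 10)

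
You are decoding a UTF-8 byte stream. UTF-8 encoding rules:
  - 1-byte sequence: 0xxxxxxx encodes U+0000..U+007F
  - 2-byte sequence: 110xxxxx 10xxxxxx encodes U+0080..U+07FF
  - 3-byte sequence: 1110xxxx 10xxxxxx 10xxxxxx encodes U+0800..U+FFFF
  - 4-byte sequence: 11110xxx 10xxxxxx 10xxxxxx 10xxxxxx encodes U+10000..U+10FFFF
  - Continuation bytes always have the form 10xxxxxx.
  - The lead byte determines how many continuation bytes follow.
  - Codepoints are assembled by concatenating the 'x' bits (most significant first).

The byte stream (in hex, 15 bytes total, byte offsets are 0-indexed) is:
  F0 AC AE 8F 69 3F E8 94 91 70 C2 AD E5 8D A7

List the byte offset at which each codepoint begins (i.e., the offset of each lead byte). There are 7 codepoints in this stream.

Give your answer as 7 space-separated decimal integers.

Answer: 0 4 5 6 9 10 12

Derivation:
Byte[0]=F0: 4-byte lead, need 3 cont bytes. acc=0x0
Byte[1]=AC: continuation. acc=(acc<<6)|0x2C=0x2C
Byte[2]=AE: continuation. acc=(acc<<6)|0x2E=0xB2E
Byte[3]=8F: continuation. acc=(acc<<6)|0x0F=0x2CB8F
Completed: cp=U+2CB8F (starts at byte 0)
Byte[4]=69: 1-byte ASCII. cp=U+0069
Byte[5]=3F: 1-byte ASCII. cp=U+003F
Byte[6]=E8: 3-byte lead, need 2 cont bytes. acc=0x8
Byte[7]=94: continuation. acc=(acc<<6)|0x14=0x214
Byte[8]=91: continuation. acc=(acc<<6)|0x11=0x8511
Completed: cp=U+8511 (starts at byte 6)
Byte[9]=70: 1-byte ASCII. cp=U+0070
Byte[10]=C2: 2-byte lead, need 1 cont bytes. acc=0x2
Byte[11]=AD: continuation. acc=(acc<<6)|0x2D=0xAD
Completed: cp=U+00AD (starts at byte 10)
Byte[12]=E5: 3-byte lead, need 2 cont bytes. acc=0x5
Byte[13]=8D: continuation. acc=(acc<<6)|0x0D=0x14D
Byte[14]=A7: continuation. acc=(acc<<6)|0x27=0x5367
Completed: cp=U+5367 (starts at byte 12)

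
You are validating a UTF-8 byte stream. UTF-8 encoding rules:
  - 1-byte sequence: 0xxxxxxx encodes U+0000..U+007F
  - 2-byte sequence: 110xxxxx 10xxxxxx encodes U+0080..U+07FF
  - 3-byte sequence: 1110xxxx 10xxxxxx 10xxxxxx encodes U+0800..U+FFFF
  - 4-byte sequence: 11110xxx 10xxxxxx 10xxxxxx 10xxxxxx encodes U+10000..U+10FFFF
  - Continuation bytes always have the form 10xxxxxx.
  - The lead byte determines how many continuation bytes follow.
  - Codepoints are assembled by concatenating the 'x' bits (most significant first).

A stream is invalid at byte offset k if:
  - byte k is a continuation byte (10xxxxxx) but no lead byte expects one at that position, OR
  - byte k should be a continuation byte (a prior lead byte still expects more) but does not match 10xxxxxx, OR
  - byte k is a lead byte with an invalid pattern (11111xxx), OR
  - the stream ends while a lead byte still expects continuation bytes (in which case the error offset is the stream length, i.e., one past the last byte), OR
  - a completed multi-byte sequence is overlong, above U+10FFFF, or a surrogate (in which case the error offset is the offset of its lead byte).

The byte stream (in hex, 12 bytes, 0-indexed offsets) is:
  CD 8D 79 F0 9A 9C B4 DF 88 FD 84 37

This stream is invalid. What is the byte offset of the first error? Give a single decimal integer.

Byte[0]=CD: 2-byte lead, need 1 cont bytes. acc=0xD
Byte[1]=8D: continuation. acc=(acc<<6)|0x0D=0x34D
Completed: cp=U+034D (starts at byte 0)
Byte[2]=79: 1-byte ASCII. cp=U+0079
Byte[3]=F0: 4-byte lead, need 3 cont bytes. acc=0x0
Byte[4]=9A: continuation. acc=(acc<<6)|0x1A=0x1A
Byte[5]=9C: continuation. acc=(acc<<6)|0x1C=0x69C
Byte[6]=B4: continuation. acc=(acc<<6)|0x34=0x1A734
Completed: cp=U+1A734 (starts at byte 3)
Byte[7]=DF: 2-byte lead, need 1 cont bytes. acc=0x1F
Byte[8]=88: continuation. acc=(acc<<6)|0x08=0x7C8
Completed: cp=U+07C8 (starts at byte 7)
Byte[9]=FD: INVALID lead byte (not 0xxx/110x/1110/11110)

Answer: 9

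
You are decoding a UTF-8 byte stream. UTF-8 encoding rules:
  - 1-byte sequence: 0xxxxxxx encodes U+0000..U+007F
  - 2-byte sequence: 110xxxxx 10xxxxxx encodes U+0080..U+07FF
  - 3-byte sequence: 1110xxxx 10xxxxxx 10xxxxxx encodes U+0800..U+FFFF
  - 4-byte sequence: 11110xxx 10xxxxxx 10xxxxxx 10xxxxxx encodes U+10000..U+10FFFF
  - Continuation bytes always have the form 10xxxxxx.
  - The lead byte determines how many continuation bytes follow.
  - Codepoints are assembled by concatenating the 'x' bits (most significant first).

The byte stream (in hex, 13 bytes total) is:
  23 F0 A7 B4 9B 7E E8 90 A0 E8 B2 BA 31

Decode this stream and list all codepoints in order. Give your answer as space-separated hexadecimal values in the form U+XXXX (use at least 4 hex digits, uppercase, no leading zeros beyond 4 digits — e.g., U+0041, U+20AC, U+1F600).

Answer: U+0023 U+27D1B U+007E U+8420 U+8CBA U+0031

Derivation:
Byte[0]=23: 1-byte ASCII. cp=U+0023
Byte[1]=F0: 4-byte lead, need 3 cont bytes. acc=0x0
Byte[2]=A7: continuation. acc=(acc<<6)|0x27=0x27
Byte[3]=B4: continuation. acc=(acc<<6)|0x34=0x9F4
Byte[4]=9B: continuation. acc=(acc<<6)|0x1B=0x27D1B
Completed: cp=U+27D1B (starts at byte 1)
Byte[5]=7E: 1-byte ASCII. cp=U+007E
Byte[6]=E8: 3-byte lead, need 2 cont bytes. acc=0x8
Byte[7]=90: continuation. acc=(acc<<6)|0x10=0x210
Byte[8]=A0: continuation. acc=(acc<<6)|0x20=0x8420
Completed: cp=U+8420 (starts at byte 6)
Byte[9]=E8: 3-byte lead, need 2 cont bytes. acc=0x8
Byte[10]=B2: continuation. acc=(acc<<6)|0x32=0x232
Byte[11]=BA: continuation. acc=(acc<<6)|0x3A=0x8CBA
Completed: cp=U+8CBA (starts at byte 9)
Byte[12]=31: 1-byte ASCII. cp=U+0031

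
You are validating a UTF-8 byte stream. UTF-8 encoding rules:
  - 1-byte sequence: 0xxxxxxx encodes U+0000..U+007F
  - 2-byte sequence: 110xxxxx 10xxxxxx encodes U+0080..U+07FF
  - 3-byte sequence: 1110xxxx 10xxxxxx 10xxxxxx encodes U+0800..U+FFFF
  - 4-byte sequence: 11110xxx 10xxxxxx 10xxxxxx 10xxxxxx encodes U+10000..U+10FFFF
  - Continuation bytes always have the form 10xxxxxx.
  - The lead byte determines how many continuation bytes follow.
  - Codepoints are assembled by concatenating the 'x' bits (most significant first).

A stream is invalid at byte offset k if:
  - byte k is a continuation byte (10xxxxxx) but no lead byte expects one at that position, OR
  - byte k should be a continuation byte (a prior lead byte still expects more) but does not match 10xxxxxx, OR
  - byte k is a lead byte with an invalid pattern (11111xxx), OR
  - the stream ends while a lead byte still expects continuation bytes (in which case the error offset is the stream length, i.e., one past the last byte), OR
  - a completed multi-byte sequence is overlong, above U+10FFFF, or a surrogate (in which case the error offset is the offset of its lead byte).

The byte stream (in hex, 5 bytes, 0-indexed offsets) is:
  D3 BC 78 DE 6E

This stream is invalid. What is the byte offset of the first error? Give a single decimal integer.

Byte[0]=D3: 2-byte lead, need 1 cont bytes. acc=0x13
Byte[1]=BC: continuation. acc=(acc<<6)|0x3C=0x4FC
Completed: cp=U+04FC (starts at byte 0)
Byte[2]=78: 1-byte ASCII. cp=U+0078
Byte[3]=DE: 2-byte lead, need 1 cont bytes. acc=0x1E
Byte[4]=6E: expected 10xxxxxx continuation. INVALID

Answer: 4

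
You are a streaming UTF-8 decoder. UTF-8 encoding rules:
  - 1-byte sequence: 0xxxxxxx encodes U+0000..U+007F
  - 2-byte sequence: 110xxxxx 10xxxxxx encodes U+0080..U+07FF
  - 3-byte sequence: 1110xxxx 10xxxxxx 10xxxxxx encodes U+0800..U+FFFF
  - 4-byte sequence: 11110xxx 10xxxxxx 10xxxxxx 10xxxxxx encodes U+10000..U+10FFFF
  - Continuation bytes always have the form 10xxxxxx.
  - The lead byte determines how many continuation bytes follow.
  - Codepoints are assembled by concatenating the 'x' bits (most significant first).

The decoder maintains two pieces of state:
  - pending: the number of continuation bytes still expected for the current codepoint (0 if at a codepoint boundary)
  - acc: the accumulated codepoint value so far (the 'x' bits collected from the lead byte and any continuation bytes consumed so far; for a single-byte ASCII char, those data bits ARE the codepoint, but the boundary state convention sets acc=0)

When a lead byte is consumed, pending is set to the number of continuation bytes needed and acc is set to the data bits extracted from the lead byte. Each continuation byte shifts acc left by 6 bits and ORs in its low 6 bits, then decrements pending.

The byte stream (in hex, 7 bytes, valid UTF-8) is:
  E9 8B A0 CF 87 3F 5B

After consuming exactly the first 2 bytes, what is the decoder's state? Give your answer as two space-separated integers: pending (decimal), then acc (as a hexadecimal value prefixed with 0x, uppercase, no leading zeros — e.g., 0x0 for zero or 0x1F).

Answer: 1 0x24B

Derivation:
Byte[0]=E9: 3-byte lead. pending=2, acc=0x9
Byte[1]=8B: continuation. acc=(acc<<6)|0x0B=0x24B, pending=1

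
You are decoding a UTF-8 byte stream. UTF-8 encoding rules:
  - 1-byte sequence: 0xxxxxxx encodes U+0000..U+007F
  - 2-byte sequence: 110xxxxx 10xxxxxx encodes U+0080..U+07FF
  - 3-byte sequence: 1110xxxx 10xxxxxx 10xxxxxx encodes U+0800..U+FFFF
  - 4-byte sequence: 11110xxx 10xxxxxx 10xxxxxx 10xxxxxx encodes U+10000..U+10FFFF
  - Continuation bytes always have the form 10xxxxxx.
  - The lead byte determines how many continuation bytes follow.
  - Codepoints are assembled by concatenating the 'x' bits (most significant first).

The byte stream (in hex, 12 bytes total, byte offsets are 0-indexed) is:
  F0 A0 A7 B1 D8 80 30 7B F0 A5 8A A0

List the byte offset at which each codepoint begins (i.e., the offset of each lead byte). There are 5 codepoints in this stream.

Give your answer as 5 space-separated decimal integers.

Byte[0]=F0: 4-byte lead, need 3 cont bytes. acc=0x0
Byte[1]=A0: continuation. acc=(acc<<6)|0x20=0x20
Byte[2]=A7: continuation. acc=(acc<<6)|0x27=0x827
Byte[3]=B1: continuation. acc=(acc<<6)|0x31=0x209F1
Completed: cp=U+209F1 (starts at byte 0)
Byte[4]=D8: 2-byte lead, need 1 cont bytes. acc=0x18
Byte[5]=80: continuation. acc=(acc<<6)|0x00=0x600
Completed: cp=U+0600 (starts at byte 4)
Byte[6]=30: 1-byte ASCII. cp=U+0030
Byte[7]=7B: 1-byte ASCII. cp=U+007B
Byte[8]=F0: 4-byte lead, need 3 cont bytes. acc=0x0
Byte[9]=A5: continuation. acc=(acc<<6)|0x25=0x25
Byte[10]=8A: continuation. acc=(acc<<6)|0x0A=0x94A
Byte[11]=A0: continuation. acc=(acc<<6)|0x20=0x252A0
Completed: cp=U+252A0 (starts at byte 8)

Answer: 0 4 6 7 8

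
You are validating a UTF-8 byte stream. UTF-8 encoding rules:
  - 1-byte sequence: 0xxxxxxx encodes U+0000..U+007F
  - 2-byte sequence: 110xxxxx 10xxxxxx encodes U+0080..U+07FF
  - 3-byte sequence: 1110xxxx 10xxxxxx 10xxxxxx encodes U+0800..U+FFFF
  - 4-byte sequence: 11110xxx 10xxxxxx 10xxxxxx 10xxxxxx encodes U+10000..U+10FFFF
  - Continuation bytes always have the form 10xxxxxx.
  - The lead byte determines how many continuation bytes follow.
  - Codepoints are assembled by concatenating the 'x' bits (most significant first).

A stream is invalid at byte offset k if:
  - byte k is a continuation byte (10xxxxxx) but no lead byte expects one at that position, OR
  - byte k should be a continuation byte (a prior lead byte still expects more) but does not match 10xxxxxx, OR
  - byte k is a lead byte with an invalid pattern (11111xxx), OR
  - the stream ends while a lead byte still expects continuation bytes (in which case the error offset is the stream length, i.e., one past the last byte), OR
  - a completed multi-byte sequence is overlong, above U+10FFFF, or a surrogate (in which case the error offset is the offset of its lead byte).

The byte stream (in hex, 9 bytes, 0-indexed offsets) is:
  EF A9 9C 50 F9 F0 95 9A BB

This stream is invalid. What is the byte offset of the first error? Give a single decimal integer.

Byte[0]=EF: 3-byte lead, need 2 cont bytes. acc=0xF
Byte[1]=A9: continuation. acc=(acc<<6)|0x29=0x3E9
Byte[2]=9C: continuation. acc=(acc<<6)|0x1C=0xFA5C
Completed: cp=U+FA5C (starts at byte 0)
Byte[3]=50: 1-byte ASCII. cp=U+0050
Byte[4]=F9: INVALID lead byte (not 0xxx/110x/1110/11110)

Answer: 4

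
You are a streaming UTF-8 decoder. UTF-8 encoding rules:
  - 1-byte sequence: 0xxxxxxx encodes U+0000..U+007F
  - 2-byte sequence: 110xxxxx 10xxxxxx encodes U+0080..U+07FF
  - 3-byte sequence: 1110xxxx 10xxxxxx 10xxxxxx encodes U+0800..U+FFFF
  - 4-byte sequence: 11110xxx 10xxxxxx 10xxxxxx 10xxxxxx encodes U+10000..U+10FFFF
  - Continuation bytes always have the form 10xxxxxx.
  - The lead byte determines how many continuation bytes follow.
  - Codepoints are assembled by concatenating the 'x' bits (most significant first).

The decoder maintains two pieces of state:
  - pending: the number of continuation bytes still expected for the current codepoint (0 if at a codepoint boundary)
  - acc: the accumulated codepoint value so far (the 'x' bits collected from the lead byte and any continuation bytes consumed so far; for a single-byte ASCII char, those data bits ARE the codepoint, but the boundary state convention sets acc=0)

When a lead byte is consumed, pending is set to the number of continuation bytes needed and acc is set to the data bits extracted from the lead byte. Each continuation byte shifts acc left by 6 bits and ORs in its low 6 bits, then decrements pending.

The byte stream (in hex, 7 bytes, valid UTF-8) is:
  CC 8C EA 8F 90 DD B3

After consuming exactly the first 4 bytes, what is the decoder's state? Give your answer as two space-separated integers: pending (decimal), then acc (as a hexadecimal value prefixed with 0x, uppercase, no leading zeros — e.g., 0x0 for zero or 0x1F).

Answer: 1 0x28F

Derivation:
Byte[0]=CC: 2-byte lead. pending=1, acc=0xC
Byte[1]=8C: continuation. acc=(acc<<6)|0x0C=0x30C, pending=0
Byte[2]=EA: 3-byte lead. pending=2, acc=0xA
Byte[3]=8F: continuation. acc=(acc<<6)|0x0F=0x28F, pending=1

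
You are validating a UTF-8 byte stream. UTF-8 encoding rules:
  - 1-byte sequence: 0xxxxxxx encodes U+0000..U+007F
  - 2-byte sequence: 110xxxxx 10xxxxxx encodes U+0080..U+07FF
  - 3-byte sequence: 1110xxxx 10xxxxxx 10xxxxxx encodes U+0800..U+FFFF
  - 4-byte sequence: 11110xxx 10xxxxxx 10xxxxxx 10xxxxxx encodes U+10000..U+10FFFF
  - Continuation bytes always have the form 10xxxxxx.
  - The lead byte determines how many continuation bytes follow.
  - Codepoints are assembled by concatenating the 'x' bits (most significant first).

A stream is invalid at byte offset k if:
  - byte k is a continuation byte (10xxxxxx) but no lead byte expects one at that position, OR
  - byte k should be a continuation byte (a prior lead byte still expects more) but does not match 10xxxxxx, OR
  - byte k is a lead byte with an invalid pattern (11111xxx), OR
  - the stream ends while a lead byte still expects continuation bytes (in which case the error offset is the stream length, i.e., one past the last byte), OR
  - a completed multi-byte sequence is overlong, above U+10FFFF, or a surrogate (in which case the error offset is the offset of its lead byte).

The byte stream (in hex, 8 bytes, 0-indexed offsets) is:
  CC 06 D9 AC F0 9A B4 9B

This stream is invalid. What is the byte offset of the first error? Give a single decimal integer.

Answer: 1

Derivation:
Byte[0]=CC: 2-byte lead, need 1 cont bytes. acc=0xC
Byte[1]=06: expected 10xxxxxx continuation. INVALID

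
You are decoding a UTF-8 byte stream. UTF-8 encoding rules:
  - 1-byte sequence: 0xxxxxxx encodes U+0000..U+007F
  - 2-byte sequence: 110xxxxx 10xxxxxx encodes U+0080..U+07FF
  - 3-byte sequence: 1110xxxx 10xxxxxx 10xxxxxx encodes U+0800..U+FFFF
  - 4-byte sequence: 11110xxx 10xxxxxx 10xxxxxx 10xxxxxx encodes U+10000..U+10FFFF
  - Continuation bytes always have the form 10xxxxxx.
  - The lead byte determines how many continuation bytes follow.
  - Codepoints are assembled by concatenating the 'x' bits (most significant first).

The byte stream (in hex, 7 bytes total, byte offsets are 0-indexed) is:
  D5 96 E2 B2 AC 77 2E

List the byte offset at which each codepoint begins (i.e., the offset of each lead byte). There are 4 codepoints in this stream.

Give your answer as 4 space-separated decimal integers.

Byte[0]=D5: 2-byte lead, need 1 cont bytes. acc=0x15
Byte[1]=96: continuation. acc=(acc<<6)|0x16=0x556
Completed: cp=U+0556 (starts at byte 0)
Byte[2]=E2: 3-byte lead, need 2 cont bytes. acc=0x2
Byte[3]=B2: continuation. acc=(acc<<6)|0x32=0xB2
Byte[4]=AC: continuation. acc=(acc<<6)|0x2C=0x2CAC
Completed: cp=U+2CAC (starts at byte 2)
Byte[5]=77: 1-byte ASCII. cp=U+0077
Byte[6]=2E: 1-byte ASCII. cp=U+002E

Answer: 0 2 5 6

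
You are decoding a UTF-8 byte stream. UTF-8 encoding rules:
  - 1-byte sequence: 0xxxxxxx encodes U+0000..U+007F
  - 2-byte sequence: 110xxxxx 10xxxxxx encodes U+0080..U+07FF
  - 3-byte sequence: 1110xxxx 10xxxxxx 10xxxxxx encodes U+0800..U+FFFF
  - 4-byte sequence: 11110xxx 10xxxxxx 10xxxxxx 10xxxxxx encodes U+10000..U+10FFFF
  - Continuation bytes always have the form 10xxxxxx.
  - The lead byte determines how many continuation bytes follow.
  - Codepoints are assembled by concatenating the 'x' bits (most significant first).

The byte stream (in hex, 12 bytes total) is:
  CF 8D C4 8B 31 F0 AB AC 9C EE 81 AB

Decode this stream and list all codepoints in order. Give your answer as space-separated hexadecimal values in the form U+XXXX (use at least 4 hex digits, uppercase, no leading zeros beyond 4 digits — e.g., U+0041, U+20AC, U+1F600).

Answer: U+03CD U+010B U+0031 U+2BB1C U+E06B

Derivation:
Byte[0]=CF: 2-byte lead, need 1 cont bytes. acc=0xF
Byte[1]=8D: continuation. acc=(acc<<6)|0x0D=0x3CD
Completed: cp=U+03CD (starts at byte 0)
Byte[2]=C4: 2-byte lead, need 1 cont bytes. acc=0x4
Byte[3]=8B: continuation. acc=(acc<<6)|0x0B=0x10B
Completed: cp=U+010B (starts at byte 2)
Byte[4]=31: 1-byte ASCII. cp=U+0031
Byte[5]=F0: 4-byte lead, need 3 cont bytes. acc=0x0
Byte[6]=AB: continuation. acc=(acc<<6)|0x2B=0x2B
Byte[7]=AC: continuation. acc=(acc<<6)|0x2C=0xAEC
Byte[8]=9C: continuation. acc=(acc<<6)|0x1C=0x2BB1C
Completed: cp=U+2BB1C (starts at byte 5)
Byte[9]=EE: 3-byte lead, need 2 cont bytes. acc=0xE
Byte[10]=81: continuation. acc=(acc<<6)|0x01=0x381
Byte[11]=AB: continuation. acc=(acc<<6)|0x2B=0xE06B
Completed: cp=U+E06B (starts at byte 9)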